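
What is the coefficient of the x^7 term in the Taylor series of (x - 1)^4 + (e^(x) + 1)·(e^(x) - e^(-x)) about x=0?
Expand to order 7: (x - 1)^4 + (e^(x) + 1)·(e^(x) - e^(-x)) = 13·x^7/504 + 4·x^6/45 + 17·x^5/60 + 5·x^4/3 - 7·x^3/3 + 8·x^2 + 1 + O(x^8).
The coefficient of x^7 is 13/504.

Final answer: 13/504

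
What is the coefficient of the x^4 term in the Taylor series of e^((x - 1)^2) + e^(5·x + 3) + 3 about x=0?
19·e/6 + 625·e^(3)/24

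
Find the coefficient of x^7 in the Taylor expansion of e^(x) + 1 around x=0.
Expand to order 7: e^(x) + 1 = x^7/5040 + x^6/720 + x^5/120 + x^4/24 + x^3/6 + x^2/2 + x + 2 + O(x^8).
The coefficient of x^7 is 1/5040.

Final answer: 1/5040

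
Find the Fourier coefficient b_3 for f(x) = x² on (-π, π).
b_3 = (1/π) ∫_{-π}^{π} f(x)·sin(3x) dx.
Evaluate the integral (use parity and integration by parts as needed): b_3 = 0.

Final answer: 0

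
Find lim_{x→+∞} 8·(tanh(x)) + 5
Evaluate the dominant behaviour as x → +∞; each term tends to a finite value or vanishes.
Limit = 13.

Final answer: 13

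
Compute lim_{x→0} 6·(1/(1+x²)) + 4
Direct substitution at x = 0 gives 10.

Final answer: 10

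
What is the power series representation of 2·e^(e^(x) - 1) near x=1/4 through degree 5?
2·e^(-1)·e^(e^(1/4)) + 2·e^(-3/4)·e^(e^(1/4))·(x - 1/4) + (e^(1/2)·e^(e^(1/4)) + e^(3/4)·e^(e^(1/4)))·e^(-5/4)·(x - 1/4)^2 + (e^(3/4)·e^(e^(1/4)) + e^(5/4)·e^(e^(1/4)) + 3·e·e^(e^(1/4)))·e^(-3/2)·(x - 1/4)^3/3 + (e^(3/4)·e^(e^(1/4)) + e^(3/2)·e^(e^(1/4)) + 7·e·e^(e^(1/4)) + 6·e^(5/4)·e^(e^(1/4)))·e^(-3/2)·(x - 1/4)^4/12 + (e^(3/4)·e^(e^(1/4)) + e^(7/4)·e^(e^(1/4)) + 15·e·e^(e^(1/4)) + 10·e^(3/2)·e^(e^(1/4)) + 25·e^(5/4)·e^(e^(1/4)))·e^(-3/2)·(x - 1/4)^5/60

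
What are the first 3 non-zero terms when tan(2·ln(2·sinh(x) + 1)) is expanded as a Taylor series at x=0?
82·x^3/3 - 4·x^2 + 4·x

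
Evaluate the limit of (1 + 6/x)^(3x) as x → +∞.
As x → +∞: write (1 + 6/x)^(3x) = ((1 + 6/x)^x)^3 → (e^6)^3 = e^18.
Limit = e^(18).

Final answer: e^(18)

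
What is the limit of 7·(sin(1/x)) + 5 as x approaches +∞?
Evaluate the dominant behaviour as x → +∞; each term tends to a finite value or vanishes.
Limit = 5.

Final answer: 5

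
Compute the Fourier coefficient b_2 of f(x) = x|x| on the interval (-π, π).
b_2 = (1/π) ∫_{-π}^{π} f(x)·sin(2x) dx.
Evaluate the integral (use parity and integration by parts as needed): b_2 = -π.

Final answer: -π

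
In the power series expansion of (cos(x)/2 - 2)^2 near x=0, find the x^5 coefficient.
Expand to order 5: (cos(x)/2 - 2)^2 = 3·x^2/4 + 9/4 + O(x^6).
The coefficient of x^5 is 0.

Final answer: 0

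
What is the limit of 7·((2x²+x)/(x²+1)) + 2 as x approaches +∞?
Evaluate the dominant behaviour as x → +∞; each term tends to a finite value or vanishes.
Limit = 16.

Final answer: 16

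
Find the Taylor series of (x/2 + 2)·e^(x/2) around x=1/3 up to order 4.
13·e^(1/6)/6 + 19·e^(1/6)·(x - 1/3)/12 + 25·e^(1/6)·(x - 1/3)^2/48 + 31·e^(1/6)·(x - 1/3)^3/288 + 37·e^(1/6)·(x - 1/3)^4/2304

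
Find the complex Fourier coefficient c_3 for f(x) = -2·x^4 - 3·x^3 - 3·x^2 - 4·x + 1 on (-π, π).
Compute the real Fourier coefficients first: a_3 = 4/27 + 16·π^2/9, b_3 = -2·π^2 - 4/3.
Then c_3 = (a_3 − i·b_3)/2 = 2/27 + 8·π^2/9 + 2·i/3 + i·π^2.

Final answer: 2/27 + 8·π^2/9 + 2·i/3 + i·π^2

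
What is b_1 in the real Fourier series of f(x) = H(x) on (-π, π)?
b_1 = (1/π) ∫_{-π}^{π} f(x)·sin(1x) dx.
Evaluate the integral (use parity and integration by parts as needed): b_1 = 2/π.

Final answer: 2/π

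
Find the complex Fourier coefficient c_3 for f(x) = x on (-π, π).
Compute the real Fourier coefficients first: a_3 = 0, b_3 = 2/3.
Then c_3 = (a_3 − i·b_3)/2 = -i/3.

Final answer: -i/3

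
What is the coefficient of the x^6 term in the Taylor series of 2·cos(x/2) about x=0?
Expand to order 6: 2·cos(x/2) = -x^6/23040 + x^4/192 - x^2/4 + 2 + O(x^7).
The coefficient of x^6 is -1/23040.

Final answer: -1/23040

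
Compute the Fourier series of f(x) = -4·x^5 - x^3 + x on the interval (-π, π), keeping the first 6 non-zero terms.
(-946 - 8·π^4 + 158·π^2)·sin(x) + (-19·π^2 + 55/2 + 4·π^4)·sin(2·x) + (-8·π^4/3 - 230/81 + 142·π^2/27)·sin(3·x) + (-2·π^2 + 1/4 + 2·π^4)·sin(4·x) + (-8·π^4/5 + 118/625 + 22·π^2/25)·sin(5·x) + (-11·π^2/27 - 43/162 + 4·π^4/3)·sin(6·x)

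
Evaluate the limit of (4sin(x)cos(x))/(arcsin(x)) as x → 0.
Both numerator and denominator → 0 as x → 0; this is a 0/0 indeterminate form.
Expand each to leading order near x = 0: numerator ~ 4·x, denominator ~ x.
The limit of the ratio is 4.

Final answer: 4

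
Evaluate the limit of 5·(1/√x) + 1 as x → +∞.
Evaluate the dominant behaviour as x → +∞; each term tends to a finite value or vanishes.
Limit = 1.

Final answer: 1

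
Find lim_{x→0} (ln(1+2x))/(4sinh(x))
Both numerator and denominator → 0 as x → 0; this is a 0/0 indeterminate form.
Expand each to leading order near x = 0: numerator ~ 2·x, denominator ~ 4·x.
The limit of the ratio is 1/2.

Final answer: 1/2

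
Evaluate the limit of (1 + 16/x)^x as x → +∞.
As x → +∞: this is the defining limit (1 + 16/x)^x → e^16.
Limit = e^(16).

Final answer: e^(16)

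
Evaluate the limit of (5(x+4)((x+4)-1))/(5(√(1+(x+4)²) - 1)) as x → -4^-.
Both numerator and denominator → 0 as x → -4^-; this is a 0/0 indeterminate form.
Expand each to leading order near x = -4: numerator ~ -5·(x + 4), denominator ~ 5·(x + 4)^2/2.
The limit of the ratio is ∞.

Final answer: ∞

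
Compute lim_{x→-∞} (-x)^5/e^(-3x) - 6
The quotient is an ∞/∞ indeterminate form as x → -∞.
Compare growth rates of the dominant terms (exponentials ≫ polynomials ≫ logarithms), or apply L'Hôpital's rule; the quotient → 0.
Adding the constant: 0 - 6 = -6. Limit = -6.

Final answer: -6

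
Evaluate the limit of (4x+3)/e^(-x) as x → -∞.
This is an ∞/∞ indeterminate form as x → -∞.
Compare growth rates of the dominant terms (exponentials ≫ polynomials ≫ logarithms), or apply L'Hôpital's rule; the quotient → 0.
Limit = 0.

Final answer: 0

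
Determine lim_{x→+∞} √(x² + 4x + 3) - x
This is an ∞ − ∞ indeterminate form.
Multiply and divide by the conjugate √(x²+4x + 3) + x; the x² terms cancel, leaving (4x + 3)/(√(x²+4x + 3)+x) → 4/2 = 2.
Limit = 2.

Final answer: 2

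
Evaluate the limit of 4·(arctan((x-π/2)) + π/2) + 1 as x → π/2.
Direct substitution at x = π/2 gives 1 + 2·π.

Final answer: 1 + 2·π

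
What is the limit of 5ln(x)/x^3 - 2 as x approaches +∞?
The quotient is an ∞/∞ indeterminate form as x → +∞.
The polynomial denominator x^3 dominates the logarithmic numerator (any positive power of x ≫ ln(x) as x → ∞), so the quotient → 0.
Adding the constant: 0 - 2 = -2. Limit = -2.

Final answer: -2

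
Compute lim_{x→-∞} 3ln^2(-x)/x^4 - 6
The quotient is an ∞/∞ indeterminate form as x → -∞.
Compare growth rates of the dominant terms (exponentials ≫ polynomials ≫ logarithms), or apply L'Hôpital's rule; the quotient → 0.
Adding the constant: 0 - 6 = -6. Limit = -6.

Final answer: -6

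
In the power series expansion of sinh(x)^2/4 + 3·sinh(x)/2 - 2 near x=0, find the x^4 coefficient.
Expand to order 4: sinh(x)^2/4 + 3·sinh(x)/2 - 2 = x^4/12 + x^3/4 + x^2/4 + 3·x/2 - 2 + O(x^5).
The coefficient of x^4 is 1/12.

Final answer: 1/12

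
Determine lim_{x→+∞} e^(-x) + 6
Evaluate the dominant behaviour as x → +∞; each term tends to a finite value or vanishes.
Limit = 6.

Final answer: 6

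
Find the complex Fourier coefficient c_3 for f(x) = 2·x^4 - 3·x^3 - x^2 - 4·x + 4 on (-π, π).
Compute the real Fourier coefficients first: a_3 = 44/27 - 16·π^2/9, b_3 = -2·π^2 - 4/3.
Then c_3 = (a_3 − i·b_3)/2 = -8·π^2/9 + 22/27 + 2·i/3 + i·π^2.

Final answer: -8·π^2/9 + 22/27 + 2·i/3 + i·π^2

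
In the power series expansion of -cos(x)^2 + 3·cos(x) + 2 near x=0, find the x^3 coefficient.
Expand to order 3: -cos(x)^2 + 3·cos(x) + 2 = 4 - x^2/2 + O(x^4).
The coefficient of x^3 is 0.

Final answer: 0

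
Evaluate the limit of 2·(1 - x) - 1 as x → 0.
Direct substitution at x = 0 gives 1.

Final answer: 1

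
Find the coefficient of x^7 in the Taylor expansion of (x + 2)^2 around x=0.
Expand to order 7: (x + 2)^2 = x^2 + 4·x + 4 + O(x^8).
The coefficient of x^7 is 0.

Final answer: 0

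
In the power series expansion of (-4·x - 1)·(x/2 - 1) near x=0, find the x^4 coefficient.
Expand to order 4: (-4·x - 1)·(x/2 - 1) = -2·x^2 + 7·x/2 + 1 + O(x^5).
The coefficient of x^4 is 0.

Final answer: 0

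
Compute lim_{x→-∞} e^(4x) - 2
Evaluate the dominant behaviour as x → -∞; each term tends to a finite value or vanishes.
Limit = -2.

Final answer: -2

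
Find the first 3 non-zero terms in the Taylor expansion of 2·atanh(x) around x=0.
2·x^5/5 + 2·x^3/3 + 2·x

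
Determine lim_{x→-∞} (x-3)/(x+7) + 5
Evaluate the dominant behaviour as x → -∞; each term tends to a finite value or vanishes.
Limit = 6.

Final answer: 6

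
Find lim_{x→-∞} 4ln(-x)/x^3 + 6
The quotient is an ∞/∞ indeterminate form as x → -∞.
Compare growth rates of the dominant terms (exponentials ≫ polynomials ≫ logarithms), or apply L'Hôpital's rule; the quotient → 0.
Adding the constant: 0 + 6 = 6. Limit = 6.

Final answer: 6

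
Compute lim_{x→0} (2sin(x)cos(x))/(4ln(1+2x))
Both numerator and denominator → 0 as x → 0; this is a 0/0 indeterminate form.
Expand each to leading order near x = 0: numerator ~ 2·x, denominator ~ 8·x.
The limit of the ratio is 1/4.

Final answer: 1/4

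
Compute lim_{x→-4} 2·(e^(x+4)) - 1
Direct substitution at x = -4 gives 1.

Final answer: 1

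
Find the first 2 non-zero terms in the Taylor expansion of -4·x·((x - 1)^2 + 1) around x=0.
8·x^2 - 8·x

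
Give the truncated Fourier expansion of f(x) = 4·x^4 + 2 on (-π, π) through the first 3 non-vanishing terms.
(192 - 32·π^2)·cos(x) + (-12 + 8·π^2)·cos(2·x) + 2 + 4·π^4/5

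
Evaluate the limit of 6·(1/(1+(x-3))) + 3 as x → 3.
Direct substitution at x = 3 gives 9.

Final answer: 9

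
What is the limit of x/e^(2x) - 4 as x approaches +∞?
The quotient is an ∞/∞ indeterminate form as x → +∞.
The exponential denominator e^(2x) dominates the polynomial numerator (e^x ≫ x as x → ∞), so the quotient → 0.
Adding the constant: 0 - 4 = -4. Limit = -4.

Final answer: -4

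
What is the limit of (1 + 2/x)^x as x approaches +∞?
As x → +∞: this is the defining limit (1 + 2/x)^x → e^2.
Limit = e^(2).

Final answer: e^(2)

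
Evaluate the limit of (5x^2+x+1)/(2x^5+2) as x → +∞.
This is an ∞/∞ indeterminate form as x → +∞.
Divide numerator and denominator by x^5 and let the lower-order terms vanish; the numerator's degree 2 is below the denominator's degree 5, so the quotient → 0.
Limit = 0.

Final answer: 0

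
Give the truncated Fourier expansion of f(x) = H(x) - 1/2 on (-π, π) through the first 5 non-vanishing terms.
2·sin(x)/π + 2·sin(3·x)/(3·π) + 2·sin(5·x)/(5·π) + 2·sin(7·x)/(7·π) + 2·sin(9·x)/(9·π)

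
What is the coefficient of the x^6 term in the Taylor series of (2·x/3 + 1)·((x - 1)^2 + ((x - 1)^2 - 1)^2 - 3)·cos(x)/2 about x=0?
Expand to order 6: (2·x/3 + 1)·((x - 1)^2 + ((x - 1)^2 - 1)^2 - 3)·cos(x)/2 = 89·x^6/180 + 31·x^5/72 - 43·x^4/24 + x^3/2 + 7·x^2/3 - 5·x/3 - 1 + O(x^7).
The coefficient of x^6 is 89/180.

Final answer: 89/180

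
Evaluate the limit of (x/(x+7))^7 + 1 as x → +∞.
As x → +∞: x/(x+7) = 1/(1 + 7/x) → 1, and the 7th power of a limit-1 base also → 1; with the additive constant, 1 + 1 = 2.
Limit = 2.

Final answer: 2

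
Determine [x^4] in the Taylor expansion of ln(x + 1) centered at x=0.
Expand to order 4: ln(x + 1) = -x^4/4 + x^3/3 - x^2/2 + x + O(x^5).
The coefficient of x^4 is -1/4.

Final answer: -1/4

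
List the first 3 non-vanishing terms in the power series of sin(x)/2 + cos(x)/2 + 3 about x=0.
-x^2/4 + x/2 + 7/2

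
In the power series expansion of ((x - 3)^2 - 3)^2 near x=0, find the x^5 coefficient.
Expand to order 5: ((x - 3)^2 - 3)^2 = x^4 - 12·x^3 + 48·x^2 - 72·x + 36 + O(x^6).
The coefficient of x^5 is 0.

Final answer: 0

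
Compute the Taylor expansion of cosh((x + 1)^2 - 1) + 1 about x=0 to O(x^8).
3·x^7/5 + 49·x^6/45 + 4·x^5/3 + 7·x^4/6 + 2·x^3 + 2·x^2 + 2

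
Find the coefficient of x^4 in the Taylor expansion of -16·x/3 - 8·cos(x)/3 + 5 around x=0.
Expand to order 4: -16·x/3 - 8·cos(x)/3 + 5 = -x^4/9 + 4·x^2/3 - 16·x/3 + 7/3 + O(x^5).
The coefficient of x^4 is -1/9.

Final answer: -1/9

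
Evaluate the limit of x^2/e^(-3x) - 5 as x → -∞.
The quotient is an ∞/∞ indeterminate form as x → -∞.
Compare growth rates of the dominant terms (exponentials ≫ polynomials ≫ logarithms), or apply L'Hôpital's rule; the quotient → 0.
Adding the constant: 0 - 5 = -5. Limit = -5.

Final answer: -5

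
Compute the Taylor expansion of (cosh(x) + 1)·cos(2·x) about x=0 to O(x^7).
53·x^6/720 + 3·x^4/8 - 7·x^2/2 + 2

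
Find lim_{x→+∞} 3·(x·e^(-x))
Evaluate the dominant behaviour as x → +∞; each term tends to a finite value or vanishes.
Limit = 0.

Final answer: 0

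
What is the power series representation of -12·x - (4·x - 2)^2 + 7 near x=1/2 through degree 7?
1 - 12·(x - 1/2) - 16·(x - 1/2)^2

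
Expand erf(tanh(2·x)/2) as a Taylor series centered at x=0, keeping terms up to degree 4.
-10·x^3/(3·√(π)) + 2·x/√(π)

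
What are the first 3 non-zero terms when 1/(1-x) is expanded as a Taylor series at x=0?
x^2 + x + 1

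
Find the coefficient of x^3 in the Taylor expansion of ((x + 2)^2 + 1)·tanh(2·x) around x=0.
Expand to order 3: ((x + 2)^2 + 1)·tanh(2·x) = -34·x^3/3 + 8·x^2 + 10·x + O(x^4).
The coefficient of x^3 is -34/3.

Final answer: -34/3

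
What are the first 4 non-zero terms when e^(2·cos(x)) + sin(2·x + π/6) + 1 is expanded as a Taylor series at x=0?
-2·√(3)·x^3/3 + x^2·(-e^(2) - 1) + √(3)·x + 3/2 + e^(2)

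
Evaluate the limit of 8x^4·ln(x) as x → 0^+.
This is a 0·∞ indeterminate form at x → 0⁺.
Rewrite the product as 8·ln(x) / x^(-4) and apply L'Hôpital, or use the standard hierarchy x^(-4) ≫ |ln x| as x → 0⁺.
The indeterminate product → 0, so the limit = 0.

Final answer: 0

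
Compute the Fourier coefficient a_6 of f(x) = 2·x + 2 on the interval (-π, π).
a_6 = (1/π) ∫_{-π}^{π} f(x)·cos(6x) dx.
Evaluate the integral (use parity and integration by parts as needed): a_6 = 0.

Final answer: 0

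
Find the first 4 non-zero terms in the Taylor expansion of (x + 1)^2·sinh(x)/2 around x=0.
x^4/6 + 7·x^3/12 + x^2 + x/2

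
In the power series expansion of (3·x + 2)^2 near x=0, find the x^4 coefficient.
Expand to order 4: (3·x + 2)^2 = 9·x^2 + 12·x + 4 + O(x^5).
The coefficient of x^4 is 0.

Final answer: 0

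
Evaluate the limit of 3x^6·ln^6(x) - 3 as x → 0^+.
The product is a 0·∞ indeterminate form at x → 0⁺.
Rewrite the product as 3·ln^6(x) / x^(-6) and apply L'Hôpital, or use the standard hierarchy x^(-6) ≫ |ln x|^6 as x → 0⁺.
The indeterminate product → 0, so the limit = -3.

Final answer: -3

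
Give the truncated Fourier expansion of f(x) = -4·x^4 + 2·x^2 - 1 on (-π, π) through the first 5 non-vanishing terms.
(-200 + 32·π^2)·cos(x) + (14 - 8·π^2)·cos(2·x) + (-88/27 + 32·π^2/9)·cos(3·x) + (5/4 - 2·π^2)·cos(4·x) - 4·π^4/5 - 1 + 2·π^2/3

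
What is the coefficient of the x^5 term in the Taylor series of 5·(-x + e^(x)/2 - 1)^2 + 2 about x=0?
Expand to order 5: 5·(-x + e^(x)/2 - 1)^2 + 2 = x^5/12 - 5·x^4/24 - 5·x^3/3 + 5·x/2 + 13/4 + O(x^6).
The coefficient of x^5 is 1/12.

Final answer: 1/12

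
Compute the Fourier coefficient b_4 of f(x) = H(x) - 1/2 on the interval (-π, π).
b_4 = (1/π) ∫_{-π}^{π} f(x)·sin(4x) dx.
Evaluate the integral (use parity and integration by parts as needed): b_4 = 0.

Final answer: 0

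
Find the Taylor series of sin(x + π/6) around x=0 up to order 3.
-√(3)·x^3/12 - x^2/4 + √(3)·x/2 + 1/2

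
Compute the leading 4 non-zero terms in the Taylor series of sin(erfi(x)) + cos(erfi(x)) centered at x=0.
x^3·(-4/(3·π^(3/2)) + 2/(3·√(π))) - 2·x^2/π + 2·x/√(π) + 1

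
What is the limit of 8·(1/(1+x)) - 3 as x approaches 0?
Direct substitution at x = 0 gives 5.

Final answer: 5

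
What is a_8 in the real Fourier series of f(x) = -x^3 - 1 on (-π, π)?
a_8 = (1/π) ∫_{-π}^{π} f(x)·cos(8x) dx.
Evaluate the integral (use parity and integration by parts as needed): a_8 = 0.

Final answer: 0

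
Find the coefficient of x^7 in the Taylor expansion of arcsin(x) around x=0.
Expand to order 7: arcsin(x) = 5·x^7/112 + 3·x^5/40 + x^3/6 + x + O(x^8).
The coefficient of x^7 is 5/112.

Final answer: 5/112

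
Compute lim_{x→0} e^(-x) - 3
Direct substitution at x = 0 gives -2.

Final answer: -2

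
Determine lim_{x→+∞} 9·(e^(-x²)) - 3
Evaluate the dominant behaviour as x → +∞; each term tends to a finite value or vanishes.
Limit = -3.

Final answer: -3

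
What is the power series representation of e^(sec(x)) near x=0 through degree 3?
e·x^2/2 + e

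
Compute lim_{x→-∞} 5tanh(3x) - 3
Evaluate the dominant behaviour as x → -∞; each term tends to a finite value or vanishes.
Limit = -8.

Final answer: -8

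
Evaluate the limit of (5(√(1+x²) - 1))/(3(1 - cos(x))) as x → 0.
Both numerator and denominator → 0 as x → 0; this is a 0/0 indeterminate form.
Expand each to leading order near x = 0: numerator ~ 5·x^2/2, denominator ~ 3·x^2/2.
The limit of the ratio is 5/3.

Final answer: 5/3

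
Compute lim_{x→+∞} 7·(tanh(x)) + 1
Evaluate the dominant behaviour as x → +∞; each term tends to a finite value or vanishes.
Limit = 8.

Final answer: 8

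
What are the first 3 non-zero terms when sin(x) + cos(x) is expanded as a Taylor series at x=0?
-x^2/2 + x + 1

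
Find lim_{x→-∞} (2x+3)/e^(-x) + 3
The quotient is an ∞/∞ indeterminate form as x → -∞.
Compare growth rates of the dominant terms (exponentials ≫ polynomials ≫ logarithms), or apply L'Hôpital's rule; the quotient → 0.
Adding the constant: 0 + 3 = 3. Limit = 3.

Final answer: 3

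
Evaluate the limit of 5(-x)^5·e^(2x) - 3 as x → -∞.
The product is a 0·∞ indeterminate form at x → -∞.
Rewrite the product as 5(-x)^5 / e^(-2x) (an ∞/∞ form) and apply L'Hôpital, or use the standard hierarchy e^(2|x|) ≫ |(-x)^5| as x → -∞.
The indeterminate product → 0, so the limit = -3.

Final answer: -3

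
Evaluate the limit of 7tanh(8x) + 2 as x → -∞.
Evaluate the dominant behaviour as x → -∞; each term tends to a finite value or vanishes.
Limit = -5.

Final answer: -5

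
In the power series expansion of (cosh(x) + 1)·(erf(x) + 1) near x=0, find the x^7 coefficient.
Expand to order 7: (cosh(x) + 1)·(erf(x) + 1) = -17·x^7/(840·√(π)) + x^6/720 + 3·x^5/(20·√(π)) + x^4/24 - x^3/(3·√(π)) + x^2/2 + 4·x/√(π) + 2 + O(x^8).
The coefficient of x^7 is -17/(840·√(π)).

Final answer: -17/(840·√(π))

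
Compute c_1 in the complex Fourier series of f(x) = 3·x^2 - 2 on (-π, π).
Compute the real Fourier coefficients first: a_1 = -12, b_1 = 0.
Then c_1 = (a_1 − i·b_1)/2 = -6.

Final answer: -6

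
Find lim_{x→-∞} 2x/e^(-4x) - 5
The quotient is an ∞/∞ indeterminate form as x → -∞.
Compare growth rates of the dominant terms (exponentials ≫ polynomials ≫ logarithms), or apply L'Hôpital's rule; the quotient → 0.
Adding the constant: 0 - 5 = -5. Limit = -5.

Final answer: -5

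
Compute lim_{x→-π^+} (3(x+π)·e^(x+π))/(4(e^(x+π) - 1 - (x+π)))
Both numerator and denominator → 0 as x → -π^+; this is a 0/0 indeterminate form.
Expand each to leading order near x = -π: numerator ~ 3·(x + π), denominator ~ 2·(x + π)^2.
The limit of the ratio is ∞.

Final answer: ∞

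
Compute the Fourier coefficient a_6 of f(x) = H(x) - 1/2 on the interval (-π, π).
a_6 = (1/π) ∫_{-π}^{π} f(x)·cos(6x) dx.
Evaluate the integral (use parity and integration by parts as needed): a_6 = 0.

Final answer: 0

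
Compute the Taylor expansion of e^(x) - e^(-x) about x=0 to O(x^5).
x^3/3 + 2·x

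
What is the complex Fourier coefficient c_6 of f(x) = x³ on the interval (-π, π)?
Compute the real Fourier coefficients first: a_6 = 0, b_6 = 1/18 - π^2/3.
Then c_6 = (a_6 − i·b_6)/2 = -i/36 + i·π^2/6.

Final answer: -i/36 + i·π^2/6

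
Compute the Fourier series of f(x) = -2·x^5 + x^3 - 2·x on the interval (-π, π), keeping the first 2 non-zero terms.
(-496 - 4·π^4 + 82·π^2)·sin(x) + (-11·π^2 + 37/2 + 2·π^4)·sin(2·x)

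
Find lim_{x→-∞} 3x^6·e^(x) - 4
The product is a 0·∞ indeterminate form at x → -∞.
Rewrite the product as 3x^6 / e^(-x) (an ∞/∞ form) and apply L'Hôpital, or use the standard hierarchy e^(|x|) ≫ |x^6| as x → -∞.
The indeterminate product → 0, so the limit = -4.

Final answer: -4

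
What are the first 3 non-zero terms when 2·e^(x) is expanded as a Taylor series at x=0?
x^2 + 2·x + 2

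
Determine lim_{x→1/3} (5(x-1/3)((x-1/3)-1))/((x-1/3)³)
Both numerator and denominator → 0 as x → 1/3; this is a 0/0 indeterminate form.
Expand each to leading order near x = 1/3: numerator ~ -5·(x - 1/3), denominator ~ (x - 1/3)^3.
The limit of the ratio is -∞.

Final answer: -∞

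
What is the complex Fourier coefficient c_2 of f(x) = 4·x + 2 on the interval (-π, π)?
Compute the real Fourier coefficients first: a_2 = 0, b_2 = -4.
Then c_2 = (a_2 − i·b_2)/2 = 2·i.

Final answer: 2·i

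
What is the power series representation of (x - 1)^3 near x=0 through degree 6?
x^3 - 3·x^2 + 3·x - 1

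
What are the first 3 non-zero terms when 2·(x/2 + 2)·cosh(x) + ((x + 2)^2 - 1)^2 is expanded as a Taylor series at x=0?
24·x^2 + 25·x + 13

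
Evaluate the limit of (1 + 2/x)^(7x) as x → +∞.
As x → +∞: write (1 + 2/x)^(7x) = ((1 + 2/x)^x)^7 → (e^2)^7 = e^14.
Limit = e^(14).

Final answer: e^(14)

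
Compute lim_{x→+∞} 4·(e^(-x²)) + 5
Evaluate the dominant behaviour as x → +∞; each term tends to a finite value or vanishes.
Limit = 5.

Final answer: 5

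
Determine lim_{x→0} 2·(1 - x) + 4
Direct substitution at x = 0 gives 6.

Final answer: 6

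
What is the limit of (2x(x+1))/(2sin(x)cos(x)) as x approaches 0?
Both numerator and denominator → 0 as x → 0; this is a 0/0 indeterminate form.
Expand each to leading order near x = 0: numerator ~ 2·x, denominator ~ 2·x.
The limit of the ratio is 1.

Final answer: 1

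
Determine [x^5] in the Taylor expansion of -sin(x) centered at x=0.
Expand to order 5: -sin(x) = -x^5/120 + x^3/6 - x + O(x^6).
The coefficient of x^5 is -1/120.

Final answer: -1/120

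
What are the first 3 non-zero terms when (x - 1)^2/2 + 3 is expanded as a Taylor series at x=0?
x^2/2 - x + 7/2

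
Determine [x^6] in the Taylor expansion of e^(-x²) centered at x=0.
Expand to order 6: e^(-x²) = -x^6/6 + x^4/2 - x^2 + 1 + O(x^7).
The coefficient of x^6 is -1/6.

Final answer: -1/6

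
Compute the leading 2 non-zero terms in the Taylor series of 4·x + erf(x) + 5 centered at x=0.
x·(2/√(π) + 4) + 5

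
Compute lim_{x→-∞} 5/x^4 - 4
Evaluate the dominant behaviour as x → -∞; each term tends to a finite value or vanishes.
Limit = -4.

Final answer: -4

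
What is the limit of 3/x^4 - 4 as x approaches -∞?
Evaluate the dominant behaviour as x → -∞; each term tends to a finite value or vanishes.
Limit = -4.

Final answer: -4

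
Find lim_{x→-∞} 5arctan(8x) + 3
Evaluate the dominant behaviour as x → -∞; each term tends to a finite value or vanishes.
Limit = 3 - 5·π/2.

Final answer: 3 - 5·π/2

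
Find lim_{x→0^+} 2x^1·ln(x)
This is a 0·∞ indeterminate form at x → 0⁺.
Rewrite the product as 2·ln(x) / x^(-1) and apply L'Hôpital, or use the standard hierarchy x^(-1) ≫ |ln x| as x → 0⁺.
The indeterminate product → 0, so the limit = 0.

Final answer: 0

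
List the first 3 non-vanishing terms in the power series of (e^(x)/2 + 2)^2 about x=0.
3·x^2/2 + 5·x/2 + 25/4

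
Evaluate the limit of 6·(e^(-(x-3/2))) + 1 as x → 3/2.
Direct substitution at x = 3/2 gives 7.

Final answer: 7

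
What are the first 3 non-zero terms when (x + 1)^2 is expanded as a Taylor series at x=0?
x^2 + 2·x + 1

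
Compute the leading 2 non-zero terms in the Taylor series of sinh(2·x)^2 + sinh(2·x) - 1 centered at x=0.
2·x - 1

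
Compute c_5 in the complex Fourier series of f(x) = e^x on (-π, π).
Compute the real Fourier coefficients first: a_5 = (1 - e^(2·π))·e^(-π)/(26·π), b_5 = (-5 + 5·e^(2·π))·e^(-π)/(26·π).
Then c_5 = (a_5 − i·b_5)/2 = -e^(π)/(52·π) + e^(-π)/(52·π) - 5·i·e^(π)/(52·π) + 5·i·e^(-π)/(52·π).

Final answer: -e^(π)/(52·π) + e^(-π)/(52·π) - 5·i·e^(π)/(52·π) + 5·i·e^(-π)/(52·π)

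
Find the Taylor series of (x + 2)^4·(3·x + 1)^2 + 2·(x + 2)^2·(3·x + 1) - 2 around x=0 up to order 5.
78·x^5 + 265·x^4 + 446·x^3 + 386·x^2 + 160·x + 22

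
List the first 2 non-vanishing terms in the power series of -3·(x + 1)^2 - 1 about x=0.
-6·x - 4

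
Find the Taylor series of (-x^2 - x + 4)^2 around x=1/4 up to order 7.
3481/256 - 177·(x - 1/4)/16 - 41·(x - 1/4)^2/8 + 3·(x - 1/4)^3 + (x - 1/4)^4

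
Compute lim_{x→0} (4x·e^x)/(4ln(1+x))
Both numerator and denominator → 0 as x → 0; this is a 0/0 indeterminate form.
Expand each to leading order near x = 0: numerator ~ 4·x, denominator ~ 4·x.
The limit of the ratio is 1.

Final answer: 1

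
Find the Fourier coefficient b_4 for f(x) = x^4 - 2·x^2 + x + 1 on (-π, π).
b_4 = (1/π) ∫_{-π}^{π} f(x)·sin(4x) dx.
Evaluate the integral (use parity and integration by parts as needed): b_4 = -1/2.

Final answer: -1/2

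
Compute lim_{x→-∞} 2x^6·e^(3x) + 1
The product is a 0·∞ indeterminate form at x → -∞.
Rewrite the product as 2x^6 / e^(-3x) (an ∞/∞ form) and apply L'Hôpital, or use the standard hierarchy e^(3|x|) ≫ |x^6| as x → -∞.
The indeterminate product → 0, so the limit = 1.

Final answer: 1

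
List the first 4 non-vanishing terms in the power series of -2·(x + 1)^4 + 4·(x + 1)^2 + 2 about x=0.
-2·x^4 - 8·x^3 - 8·x^2 + 4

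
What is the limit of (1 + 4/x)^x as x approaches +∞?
As x → +∞: this is the defining limit (1 + 4/x)^x → e^4.
Limit = e^(4).

Final answer: e^(4)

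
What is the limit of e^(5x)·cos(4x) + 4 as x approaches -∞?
Evaluate the dominant behaviour as x → -∞; each term tends to a finite value or vanishes.
Limit = 4.

Final answer: 4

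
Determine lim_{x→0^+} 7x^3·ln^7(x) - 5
The product is a 0·∞ indeterminate form at x → 0⁺.
Rewrite the product as 7·ln^7(x) / x^(-3) and apply L'Hôpital, or use the standard hierarchy x^(-3) ≫ |ln x|^7 as x → 0⁺.
The indeterminate product → 0, so the limit = -5.

Final answer: -5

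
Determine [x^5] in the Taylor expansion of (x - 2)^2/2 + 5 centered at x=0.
Expand to order 5: (x - 2)^2/2 + 5 = x^2/2 - 2·x + 7 + O(x^6).
The coefficient of x^5 is 0.

Final answer: 0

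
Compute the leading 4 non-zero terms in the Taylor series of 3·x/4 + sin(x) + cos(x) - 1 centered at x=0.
x^4/24 - x^3/6 - x^2/2 + 7·x/4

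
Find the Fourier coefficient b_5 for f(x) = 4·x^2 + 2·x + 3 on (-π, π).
b_5 = (1/π) ∫_{-π}^{π} f(x)·sin(5x) dx.
Evaluate the integral (use parity and integration by parts as needed): b_5 = 4/5.

Final answer: 4/5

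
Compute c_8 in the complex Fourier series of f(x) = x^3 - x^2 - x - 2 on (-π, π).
Compute the real Fourier coefficients first: a_8 = -1/16, b_8 = 35/128 - π^2/4.
Then c_8 = (a_8 − i·b_8)/2 = -1/32 - 35·i/256 + i·π^2/8.

Final answer: -1/32 - 35·i/256 + i·π^2/8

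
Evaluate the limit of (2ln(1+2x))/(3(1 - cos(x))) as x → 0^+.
Both numerator and denominator → 0 as x → 0^+; this is a 0/0 indeterminate form.
Expand each to leading order near x = 0: numerator ~ 4·x, denominator ~ 3·x^2/2.
The limit of the ratio is ∞.

Final answer: ∞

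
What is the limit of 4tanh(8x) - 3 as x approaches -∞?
Evaluate the dominant behaviour as x → -∞; each term tends to a finite value or vanishes.
Limit = -7.

Final answer: -7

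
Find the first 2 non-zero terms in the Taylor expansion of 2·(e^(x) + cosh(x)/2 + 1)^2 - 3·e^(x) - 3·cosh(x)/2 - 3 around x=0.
7·x + 5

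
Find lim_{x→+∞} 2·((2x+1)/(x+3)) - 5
Evaluate the dominant behaviour as x → +∞; each term tends to a finite value or vanishes.
Limit = -1.

Final answer: -1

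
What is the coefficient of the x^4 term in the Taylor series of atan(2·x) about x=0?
Expand to order 4: atan(2·x) = -8·x^3/3 + 2·x + O(x^5).
The coefficient of x^4 is 0.

Final answer: 0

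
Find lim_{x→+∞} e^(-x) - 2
Evaluate the dominant behaviour as x → +∞; each term tends to a finite value or vanishes.
Limit = -2.

Final answer: -2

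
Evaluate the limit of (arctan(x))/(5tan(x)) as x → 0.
Both numerator and denominator → 0 as x → 0; this is a 0/0 indeterminate form.
Expand each to leading order near x = 0: numerator ~ x, denominator ~ 5·x.
The limit of the ratio is 1/5.

Final answer: 1/5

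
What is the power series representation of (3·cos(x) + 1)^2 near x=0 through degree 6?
-49·x^6/120 + 13·x^4/4 - 12·x^2 + 16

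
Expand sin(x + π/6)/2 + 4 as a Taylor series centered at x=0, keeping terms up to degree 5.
√(3)·x^5/480 + x^4/96 - √(3)·x^3/24 - x^2/8 + √(3)·x/4 + 17/4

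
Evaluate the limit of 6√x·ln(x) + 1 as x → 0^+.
The product is a 0·∞ indeterminate form at x → 0⁺.
Rewrite the product as 6·ln(x) / x^(-1/2) and apply L'Hôpital, or use the standard hierarchy x^(-1/2) ≫ |ln x| as x → 0⁺.
The indeterminate product → 0, so the limit = 1.

Final answer: 1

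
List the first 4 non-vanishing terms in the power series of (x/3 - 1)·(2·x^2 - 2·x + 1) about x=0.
2·x^3/3 - 8·x^2/3 + 7·x/3 - 1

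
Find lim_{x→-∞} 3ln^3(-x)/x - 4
The quotient is an ∞/∞ indeterminate form as x → -∞.
Compare growth rates of the dominant terms (exponentials ≫ polynomials ≫ logarithms), or apply L'Hôpital's rule; the quotient → 0.
Adding the constant: 0 - 4 = -4. Limit = -4.

Final answer: -4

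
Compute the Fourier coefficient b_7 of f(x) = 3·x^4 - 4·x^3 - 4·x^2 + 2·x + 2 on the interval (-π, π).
b_7 = (1/π) ∫_{-π}^{π} f(x)·sin(7x) dx.
Evaluate the integral (use parity and integration by parts as needed): b_7 = 244/343 - 8·π^2/7.

Final answer: 244/343 - 8·π^2/7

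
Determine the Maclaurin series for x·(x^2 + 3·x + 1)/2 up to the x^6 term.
x^3/2 + 3·x^2/2 + x/2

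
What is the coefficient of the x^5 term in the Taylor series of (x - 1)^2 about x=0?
Expand to order 5: (x - 1)^2 = x^2 - 2·x + 1 + O(x^6).
The coefficient of x^5 is 0.

Final answer: 0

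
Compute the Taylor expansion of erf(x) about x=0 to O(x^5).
-2·x^3/(3·√(π)) + 2·x/√(π)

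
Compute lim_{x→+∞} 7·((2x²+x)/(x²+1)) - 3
Evaluate the dominant behaviour as x → +∞; each term tends to a finite value or vanishes.
Limit = 11.

Final answer: 11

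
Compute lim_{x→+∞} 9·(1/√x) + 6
Evaluate the dominant behaviour as x → +∞; each term tends to a finite value or vanishes.
Limit = 6.

Final answer: 6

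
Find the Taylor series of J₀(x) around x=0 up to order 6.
-x^6/2304 + x^4/64 - x^2/4 + 1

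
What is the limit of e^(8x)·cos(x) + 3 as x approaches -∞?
Evaluate the dominant behaviour as x → -∞; each term tends to a finite value or vanishes.
Limit = 3.

Final answer: 3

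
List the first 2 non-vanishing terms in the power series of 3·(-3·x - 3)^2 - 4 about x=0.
54·x + 23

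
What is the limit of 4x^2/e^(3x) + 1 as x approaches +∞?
The quotient is an ∞/∞ indeterminate form as x → +∞.
The exponential denominator e^(3x) dominates the polynomial numerator (e^x ≫ x^2 as x → ∞), so the quotient → 0.
Adding the constant: 0 + 1 = 1. Limit = 1.

Final answer: 1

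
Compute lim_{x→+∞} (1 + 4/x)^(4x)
As x → +∞: write (1 + 4/x)^(4x) = ((1 + 4/x)^x)^4 → (e^4)^4 = e^16.
Limit = e^(16).

Final answer: e^(16)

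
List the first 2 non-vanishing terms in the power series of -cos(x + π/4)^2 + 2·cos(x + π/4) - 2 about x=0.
x·(1 - √(2)) - 5/2 + √(2)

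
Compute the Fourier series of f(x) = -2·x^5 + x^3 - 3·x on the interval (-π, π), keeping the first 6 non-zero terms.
(-498 - 4·π^4 + 82·π^2)·sin(x) + (-11·π^2 + 39/2 + 2·π^4)·sin(2·x) + (-4·π^4/3 - 358/81 + 98·π^2/27)·sin(3·x) + (-7·π^2/4 + 69/32 + π^4)·sin(4·x) + (-4·π^4/5 - 906/625 + 26·π^2/25)·sin(5·x) + (-19·π^2/27 + 181/162 + 2·π^4/3)·sin(6·x)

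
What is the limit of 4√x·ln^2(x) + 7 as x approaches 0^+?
The product is a 0·∞ indeterminate form at x → 0⁺.
Rewrite the product as 4·ln^2(x) / x^(-1/2) and apply L'Hôpital, or use the standard hierarchy x^(-1/2) ≫ |ln x|^2 as x → 0⁺.
The indeterminate product → 0, so the limit = 7.

Final answer: 7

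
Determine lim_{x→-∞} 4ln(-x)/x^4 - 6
The quotient is an ∞/∞ indeterminate form as x → -∞.
Compare growth rates of the dominant terms (exponentials ≫ polynomials ≫ logarithms), or apply L'Hôpital's rule; the quotient → 0.
Adding the constant: 0 - 6 = -6. Limit = -6.

Final answer: -6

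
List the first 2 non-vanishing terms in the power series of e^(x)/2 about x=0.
x/2 + 1/2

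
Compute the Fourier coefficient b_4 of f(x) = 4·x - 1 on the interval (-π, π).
b_4 = (1/π) ∫_{-π}^{π} f(x)·sin(4x) dx.
Evaluate the integral (use parity and integration by parts as needed): b_4 = -2.

Final answer: -2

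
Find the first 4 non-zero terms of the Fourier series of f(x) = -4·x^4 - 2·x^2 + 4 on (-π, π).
(-184 + 32·π^2)·cos(x) + (10 - 8·π^2)·cos(2·x) + (-40/27 + 32·π^2/9)·cos(3·x) - 4·π^4/5 - 2·π^2/3 + 4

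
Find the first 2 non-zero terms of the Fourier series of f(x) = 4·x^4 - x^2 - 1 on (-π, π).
(196 - 32·π^2)·cos(x) - π^2/3 - 1 + 4·π^4/5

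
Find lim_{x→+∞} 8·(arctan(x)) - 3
Evaluate the dominant behaviour as x → +∞; each term tends to a finite value or vanishes.
Limit = -3 + 4·π.

Final answer: -3 + 4·π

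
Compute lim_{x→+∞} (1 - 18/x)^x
As x → +∞: this is the defining limit (1 - 18/x)^x → e^(-18).
Limit = e^(-18).

Final answer: e^(-18)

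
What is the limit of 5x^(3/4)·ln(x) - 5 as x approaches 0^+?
The product is a 0·∞ indeterminate form at x → 0⁺.
Rewrite the product as 5·ln(x) / x^(-3/4) and apply L'Hôpital, or use the standard hierarchy x^(-3/4) ≫ |ln x| as x → 0⁺.
The indeterminate product → 0, so the limit = -5.

Final answer: -5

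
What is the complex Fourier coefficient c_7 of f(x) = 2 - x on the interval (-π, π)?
Compute the real Fourier coefficients first: a_7 = 0, b_7 = -2/7.
Then c_7 = (a_7 − i·b_7)/2 = i/7.

Final answer: i/7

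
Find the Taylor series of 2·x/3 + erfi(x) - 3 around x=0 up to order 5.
x^5/(5·√(π)) + 2·x^3/(3·√(π)) + x·(2/3 + 2/√(π)) - 3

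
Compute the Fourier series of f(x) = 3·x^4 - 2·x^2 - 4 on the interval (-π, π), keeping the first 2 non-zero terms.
(152 - 24·π^2)·cos(x) - 2·π^2/3 - 4 + 3·π^4/5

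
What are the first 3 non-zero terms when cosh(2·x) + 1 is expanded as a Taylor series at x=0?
2·x^4/3 + 2·x^2 + 2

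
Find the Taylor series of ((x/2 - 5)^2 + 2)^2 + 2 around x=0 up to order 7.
x^4/16 - 5·x^3/2 + 77·x^2/2 - 270·x + 731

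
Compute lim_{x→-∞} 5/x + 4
Evaluate the dominant behaviour as x → -∞; each term tends to a finite value or vanishes.
Limit = 4.

Final answer: 4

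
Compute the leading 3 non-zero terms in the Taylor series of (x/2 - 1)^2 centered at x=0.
x^2/4 - x + 1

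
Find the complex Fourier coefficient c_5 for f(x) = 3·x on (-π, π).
Compute the real Fourier coefficients first: a_5 = 0, b_5 = 6/5.
Then c_5 = (a_5 − i·b_5)/2 = -3·i/5.

Final answer: -3·i/5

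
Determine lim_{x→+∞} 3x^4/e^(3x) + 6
The quotient is an ∞/∞ indeterminate form as x → +∞.
The exponential denominator e^(3x) dominates the polynomial numerator (e^x ≫ x^4 as x → ∞), so the quotient → 0.
Adding the constant: 0 + 6 = 6. Limit = 6.

Final answer: 6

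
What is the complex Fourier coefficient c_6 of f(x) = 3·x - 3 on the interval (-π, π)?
Compute the real Fourier coefficients first: a_6 = 0, b_6 = -1.
Then c_6 = (a_6 − i·b_6)/2 = i/2.

Final answer: i/2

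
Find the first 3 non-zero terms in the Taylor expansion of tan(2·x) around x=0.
64·x^5/15 + 8·x^3/3 + 2·x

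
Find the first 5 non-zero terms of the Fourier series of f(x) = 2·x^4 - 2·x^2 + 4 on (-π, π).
(104 - 16·π^2)·cos(x) + (-8 + 4·π^2)·cos(2·x) + (56/27 - 16·π^2/9)·cos(3·x) + (-7/8 + π^2)·cos(4·x) - 2·π^2/3 + 4 + 2·π^4/5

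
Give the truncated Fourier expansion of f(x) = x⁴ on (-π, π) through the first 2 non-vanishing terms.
(48 - 8·π^2)·cos(x) + π^4/5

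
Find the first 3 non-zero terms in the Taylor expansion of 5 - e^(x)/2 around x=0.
-x^2/4 - x/2 + 9/2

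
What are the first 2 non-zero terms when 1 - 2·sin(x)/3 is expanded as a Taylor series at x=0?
1 - 2·x/3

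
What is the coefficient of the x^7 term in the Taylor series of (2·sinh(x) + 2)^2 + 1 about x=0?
Expand to order 7: (2·sinh(x) + 2)^2 + 1 = x^7/630 + 8·x^6/45 + x^5/15 + 4·x^4/3 + 4·x^3/3 + 4·x^2 + 8·x + 5 + O(x^8).
The coefficient of x^7 is 1/630.

Final answer: 1/630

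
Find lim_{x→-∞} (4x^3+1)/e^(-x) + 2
The quotient is an ∞/∞ indeterminate form as x → -∞.
Compare growth rates of the dominant terms (exponentials ≫ polynomials ≫ logarithms), or apply L'Hôpital's rule; the quotient → 0.
Adding the constant: 0 + 2 = 2. Limit = 2.

Final answer: 2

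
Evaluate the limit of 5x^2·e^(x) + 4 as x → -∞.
The product is a 0·∞ indeterminate form at x → -∞.
Rewrite the product as 5x^2 / e^(-x) (an ∞/∞ form) and apply L'Hôpital, or use the standard hierarchy e^(|x|) ≫ |x^2| as x → -∞.
The indeterminate product → 0, so the limit = 4.

Final answer: 4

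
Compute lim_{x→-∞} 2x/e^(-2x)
This is an ∞/∞ indeterminate form as x → -∞.
Compare growth rates of the dominant terms (exponentials ≫ polynomials ≫ logarithms), or apply L'Hôpital's rule; the quotient → 0.
Limit = 0.

Final answer: 0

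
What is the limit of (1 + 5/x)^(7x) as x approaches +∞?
As x → +∞: write (1 + 5/x)^(7x) = ((1 + 5/x)^x)^7 → (e^5)^7 = e^35.
Limit = e^(35).

Final answer: e^(35)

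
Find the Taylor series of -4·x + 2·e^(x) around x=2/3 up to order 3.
-8/3 + 2·e^(2/3) + (-4 + 2·e^(2/3))·(x - 2/3) + e^(2/3)·(x - 2/3)^2 + e^(2/3)·(x - 2/3)^3/3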